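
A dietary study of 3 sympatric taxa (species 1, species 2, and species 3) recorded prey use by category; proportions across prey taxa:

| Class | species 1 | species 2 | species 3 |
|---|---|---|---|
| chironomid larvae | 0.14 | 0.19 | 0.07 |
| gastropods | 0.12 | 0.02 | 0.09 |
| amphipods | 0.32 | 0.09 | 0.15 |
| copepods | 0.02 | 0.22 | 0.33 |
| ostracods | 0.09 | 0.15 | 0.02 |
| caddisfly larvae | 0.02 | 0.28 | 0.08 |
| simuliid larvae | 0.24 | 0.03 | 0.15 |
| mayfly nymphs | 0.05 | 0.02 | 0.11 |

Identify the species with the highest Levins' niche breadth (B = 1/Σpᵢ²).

species 3

Σp_1ᵢ² = 0.14² + 0.12² + 0.32² + 0.02² + 0.09² + 0.02² + 0.24² + 0.05² = 0.0196 + 0.0144 + 0.1024 + 0.0004 + 0.0081 + 0.0004 + 0.0576 + 0.0025 = 0.2054
B_1 = 1 / 0.2054 = 4.8685
Σp_2ᵢ² = 0.19² + 0.02² + 0.09² + 0.22² + 0.15² + 0.28² + 0.03² + 0.02² = 0.0361 + 0.0004 + 0.0081 + 0.0484 + 0.0225 + 0.0784 + 0.0009 + 0.0004 = 0.1952
B_2 = 1 / 0.1952 = 5.1230
Σp_3ᵢ² = 0.07² + 0.09² + 0.15² + 0.33² + 0.02² + 0.08² + 0.15² + 0.11² = 0.0049 + 0.0081 + 0.0225 + 0.1089 + 0.0004 + 0.0064 + 0.0225 + 0.0121 = 0.1858
B_3 = 1 / 0.1858 = 5.3821
Highest B → broadest niche (most generalist): species 3 (B = 5.38).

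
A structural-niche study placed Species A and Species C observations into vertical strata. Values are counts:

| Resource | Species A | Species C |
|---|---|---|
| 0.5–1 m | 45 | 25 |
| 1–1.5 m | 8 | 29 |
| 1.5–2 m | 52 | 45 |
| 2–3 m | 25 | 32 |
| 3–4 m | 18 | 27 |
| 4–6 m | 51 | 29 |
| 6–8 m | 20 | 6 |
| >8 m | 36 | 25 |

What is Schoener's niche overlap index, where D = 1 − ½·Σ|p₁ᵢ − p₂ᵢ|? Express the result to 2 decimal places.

Proportions for Species A (n=255): 45/255=0.1765, 8/255=0.0314, 52/255=0.2039, 25/255=0.0980, 18/255=0.0706, 51/255=0.2000, 20/255=0.0784, 36/255=0.1412
Proportions for Species C (n=218): 25/218=0.1147, 29/218=0.1330, 45/218=0.2064, 32/218=0.1468, 27/218=0.1239, 29/218=0.1330, 6/218=0.0275, 25/218=0.1147
Σ|p₁ᵢ − p₂ᵢ| = 0.0618 + 0.1016 + 0.0025 + 0.0488 + 0.0533 + 0.0670 + 0.0509 + 0.0265 = 0.4124
D = 1 − ½ × 0.4124 = 1 − 0.20620 = 0.79380

0.79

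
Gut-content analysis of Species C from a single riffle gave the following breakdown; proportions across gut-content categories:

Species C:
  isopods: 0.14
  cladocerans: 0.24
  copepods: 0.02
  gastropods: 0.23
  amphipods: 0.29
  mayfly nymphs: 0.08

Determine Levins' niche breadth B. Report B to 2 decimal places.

4.52

Σpᵢ² = 0.14² + 0.24² + 0.02² + 0.23² + 0.29² + 0.08² = 0.0196 + 0.0576 + 0.0004 + 0.0529 + 0.0841 + 0.0064 = 0.2210
B = 1 / 0.2210 = 4.5249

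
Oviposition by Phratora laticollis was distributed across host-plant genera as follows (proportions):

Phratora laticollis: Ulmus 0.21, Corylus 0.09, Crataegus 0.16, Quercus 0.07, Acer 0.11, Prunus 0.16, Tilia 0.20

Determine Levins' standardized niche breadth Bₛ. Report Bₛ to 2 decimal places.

Σpᵢ² = 0.21² + 0.09² + 0.16² + 0.07² + 0.11² + 0.16² + 0.20² = 0.0441 + 0.0081 + 0.0256 + 0.0049 + 0.0121 + 0.0256 + 0.0400 = 0.1604
B = 1 / 0.1604 = 6.2344
Bₛ = (B − 1)/(n − 1) = (6.2344 − 1)/(7 − 1) = 5.2344/6 = 0.8724

0.87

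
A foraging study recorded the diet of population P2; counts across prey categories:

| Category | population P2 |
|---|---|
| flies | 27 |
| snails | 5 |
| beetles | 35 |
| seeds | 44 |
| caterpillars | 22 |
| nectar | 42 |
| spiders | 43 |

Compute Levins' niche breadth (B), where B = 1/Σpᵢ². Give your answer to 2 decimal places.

Proportions for population P2 (n=218): 27/218=0.1239, 5/218=0.0229, 35/218=0.1606, 44/218=0.2018, 22/218=0.1009, 42/218=0.1927, 43/218=0.1972
Σpᵢ² = 0.1239² + 0.0229² + 0.1606² + 0.2018² + 0.1009² + 0.1927² + 0.1972² = 0.015351 + 0.000524 + 0.025792 + 0.040723 + 0.010181 + 0.037133 + 0.038888 = 0.168592
B = 1 / 0.168592 = 5.9315

5.93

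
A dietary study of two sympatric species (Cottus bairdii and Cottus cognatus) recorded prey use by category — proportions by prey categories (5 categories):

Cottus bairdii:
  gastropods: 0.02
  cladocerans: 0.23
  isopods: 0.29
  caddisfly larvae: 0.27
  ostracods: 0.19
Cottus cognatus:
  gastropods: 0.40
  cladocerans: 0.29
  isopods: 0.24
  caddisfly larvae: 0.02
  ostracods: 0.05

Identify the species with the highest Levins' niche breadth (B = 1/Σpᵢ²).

Cottus bairdii

Σp_bairᵢ² = 0.02² + 0.23² + 0.29² + 0.27² + 0.19² = 0.0004 + 0.0529 + 0.0841 + 0.0729 + 0.0361 = 0.2464
B_bair = 1 / 0.2464 = 4.0584
Σp_cognᵢ² = 0.40² + 0.29² + 0.24² + 0.02² + 0.05² = 0.1600 + 0.0841 + 0.0576 + 0.0004 + 0.0025 = 0.3046
B_cogn = 1 / 0.3046 = 3.2830
Highest B → broadest niche (most generalist): Cottus bairdii (B = 4.06).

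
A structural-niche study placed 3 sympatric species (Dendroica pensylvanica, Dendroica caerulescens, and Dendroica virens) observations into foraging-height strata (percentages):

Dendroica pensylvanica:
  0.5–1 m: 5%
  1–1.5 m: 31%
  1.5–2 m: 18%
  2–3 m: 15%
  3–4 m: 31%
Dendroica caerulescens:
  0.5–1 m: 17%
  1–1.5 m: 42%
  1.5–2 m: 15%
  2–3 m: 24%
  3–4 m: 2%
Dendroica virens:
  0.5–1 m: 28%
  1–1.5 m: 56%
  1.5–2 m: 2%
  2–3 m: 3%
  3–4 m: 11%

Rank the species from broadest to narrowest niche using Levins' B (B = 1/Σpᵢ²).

Dendroica pensylvanica > Dendroica caerulescens > Dendroica virens

Convert percentages to proportions (divide by 100).
Σp_pensᵢ² = 0.05² + 0.31² + 0.18² + 0.15² + 0.31² = 0.0025 + 0.0961 + 0.0324 + 0.0225 + 0.0961 = 0.2496
B_pens = 1 / 0.2496 = 4.0064
Σp_caerᵢ² = 0.17² + 0.42² + 0.15² + 0.24² + 0.02² = 0.0289 + 0.1764 + 0.0225 + 0.0576 + 0.0004 = 0.2858
B_caer = 1 / 0.2858 = 3.4990
Σp_vireᵢ² = 0.28² + 0.56² + 0.02² + 0.03² + 0.11² = 0.0784 + 0.3136 + 0.0004 + 0.0009 + 0.0121 = 0.4054
B_vire = 1 / 0.4054 = 2.4667
Ranking by B (broadest → narrowest): Dendroica pensylvanica (4.01) > Dendroica caerulescens (3.50) > Dendroica virens (2.47)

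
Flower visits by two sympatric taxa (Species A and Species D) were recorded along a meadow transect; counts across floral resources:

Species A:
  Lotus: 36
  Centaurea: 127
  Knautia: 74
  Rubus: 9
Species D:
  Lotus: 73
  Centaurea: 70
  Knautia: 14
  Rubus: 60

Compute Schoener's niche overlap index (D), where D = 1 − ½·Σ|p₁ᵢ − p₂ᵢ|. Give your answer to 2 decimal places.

Proportions for Species A (n=246): 36/246=0.1463, 127/246=0.5163, 74/246=0.3008, 9/246=0.0366
Proportions for Species D (n=217): 73/217=0.3364, 70/217=0.3226, 14/217=0.0645, 60/217=0.2765
Σ|p₁ᵢ − p₂ᵢ| = 0.1901 + 0.1937 + 0.2363 + 0.2399 = 0.8600
D = 1 − ½ × 0.8600 = 1 − 0.43000 = 0.57000

0.57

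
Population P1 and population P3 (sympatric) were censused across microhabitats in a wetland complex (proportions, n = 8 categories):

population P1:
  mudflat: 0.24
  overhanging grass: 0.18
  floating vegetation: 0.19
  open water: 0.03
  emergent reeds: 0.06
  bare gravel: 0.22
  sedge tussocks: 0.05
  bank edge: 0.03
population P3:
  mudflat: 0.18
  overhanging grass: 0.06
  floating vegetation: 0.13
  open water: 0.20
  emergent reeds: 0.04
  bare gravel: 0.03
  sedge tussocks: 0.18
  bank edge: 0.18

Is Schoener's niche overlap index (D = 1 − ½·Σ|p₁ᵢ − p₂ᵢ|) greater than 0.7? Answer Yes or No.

Σ|p₁ᵢ − p₂ᵢ| = 0.06 + 0.12 + 0.06 + 0.17 + 0.02 + 0.19 + 0.13 + 0.15 = 0.90
D = 1 − ½ × 0.90 = 1 − 0.450 = 0.5500
D = 0.5500 < 0.7 → No.

No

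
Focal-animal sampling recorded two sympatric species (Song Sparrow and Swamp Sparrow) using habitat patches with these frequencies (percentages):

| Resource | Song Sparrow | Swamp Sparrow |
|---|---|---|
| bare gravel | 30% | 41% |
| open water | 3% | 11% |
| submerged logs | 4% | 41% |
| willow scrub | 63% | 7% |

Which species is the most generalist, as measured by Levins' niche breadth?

Convert percentages to proportions (divide by 100).
Σp_Songᵢ² = 0.30² + 0.03² + 0.04² + 0.63² = 0.0900 + 0.0009 + 0.0016 + 0.3969 = 0.4894
B_Song = 1 / 0.4894 = 2.0433
Σp_Swamᵢ² = 0.41² + 0.11² + 0.41² + 0.07² = 0.1681 + 0.0121 + 0.1681 + 0.0049 = 0.3532
B_Swam = 1 / 0.3532 = 2.8313
Highest B → broadest niche (most generalist): Swamp Sparrow (B = 2.83).

Swamp Sparrow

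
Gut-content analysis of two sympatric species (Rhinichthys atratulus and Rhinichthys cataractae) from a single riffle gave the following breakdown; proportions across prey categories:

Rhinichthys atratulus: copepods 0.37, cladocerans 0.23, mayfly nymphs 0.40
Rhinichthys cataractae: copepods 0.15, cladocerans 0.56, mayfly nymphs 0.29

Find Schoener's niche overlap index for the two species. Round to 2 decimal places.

0.67

Σ|p₁ᵢ − p₂ᵢ| = 0.22 + 0.33 + 0.11 = 0.66
D = 1 − ½ × 0.66 = 1 − 0.330 = 0.6700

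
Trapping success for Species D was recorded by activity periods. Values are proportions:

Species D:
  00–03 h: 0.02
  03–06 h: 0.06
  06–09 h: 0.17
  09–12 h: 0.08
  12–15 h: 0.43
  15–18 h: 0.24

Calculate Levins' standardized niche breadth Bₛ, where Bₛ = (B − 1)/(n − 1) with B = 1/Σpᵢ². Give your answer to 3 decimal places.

0.510

Σpᵢ² = 0.02² + 0.06² + 0.17² + 0.08² + 0.43² + 0.24² = 0.0004 + 0.0036 + 0.0289 + 0.0064 + 0.1849 + 0.0576 = 0.2818
B = 1 / 0.2818 = 3.54862
Bₛ = (B − 1)/(n − 1) = (3.54862 − 1)/(6 − 1) = 2.54862/5 = 0.50972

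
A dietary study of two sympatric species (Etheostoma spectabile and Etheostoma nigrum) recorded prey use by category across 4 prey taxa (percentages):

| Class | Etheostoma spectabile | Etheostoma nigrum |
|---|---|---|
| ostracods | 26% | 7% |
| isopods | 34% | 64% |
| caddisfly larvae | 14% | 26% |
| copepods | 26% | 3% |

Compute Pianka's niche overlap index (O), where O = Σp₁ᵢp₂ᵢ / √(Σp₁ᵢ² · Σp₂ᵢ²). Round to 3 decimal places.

Convert percentages to proportions (divide by 100).
Σ p₁ᵢp₂ᵢ = 0.0182 + 0.2176 + 0.0364 + 0.0078 = 0.2800
Σp_1ᵢ² = 0.26² + 0.34² + 0.14² + 0.26² = 0.0676 + 0.1156 + 0.0196 + 0.0676 = 0.2704
Σp_2ᵢ² = 0.07² + 0.64² + 0.26² + 0.03² = 0.0049 + 0.4096 + 0.0676 + 0.0009 = 0.4830
O = 0.2800 / √(0.2704 × 0.4830) = 0.2800 / 0.361391 = 0.77478

0.775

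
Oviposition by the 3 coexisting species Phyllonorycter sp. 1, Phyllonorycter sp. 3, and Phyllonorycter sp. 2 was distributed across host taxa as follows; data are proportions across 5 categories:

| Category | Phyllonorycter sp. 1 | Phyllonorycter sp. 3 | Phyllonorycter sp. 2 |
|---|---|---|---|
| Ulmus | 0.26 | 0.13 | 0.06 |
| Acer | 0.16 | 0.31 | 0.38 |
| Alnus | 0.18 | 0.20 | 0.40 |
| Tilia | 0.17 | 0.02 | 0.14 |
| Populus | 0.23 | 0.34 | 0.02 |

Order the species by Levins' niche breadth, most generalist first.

Phyllonorycter sp. 1 > Phyllonorycter sp. 3 > Phyllonorycter sp. 2

Σp_1ᵢ² = 0.26² + 0.16² + 0.18² + 0.17² + 0.23² = 0.0676 + 0.0256 + 0.0324 + 0.0289 + 0.0529 = 0.2074
B_1 = 1 / 0.2074 = 4.8216
Σp_3ᵢ² = 0.13² + 0.31² + 0.20² + 0.02² + 0.34² = 0.0169 + 0.0961 + 0.0400 + 0.0004 + 0.1156 = 0.2690
B_3 = 1 / 0.2690 = 3.7175
Σp_2ᵢ² = 0.06² + 0.38² + 0.40² + 0.14² + 0.02² = 0.0036 + 0.1444 + 0.1600 + 0.0196 + 0.0004 = 0.3280
B_2 = 1 / 0.3280 = 3.0488
Ranking by B (broadest → narrowest): Phyllonorycter sp. 1 (4.82) > Phyllonorycter sp. 3 (3.72) > Phyllonorycter sp. 2 (3.05)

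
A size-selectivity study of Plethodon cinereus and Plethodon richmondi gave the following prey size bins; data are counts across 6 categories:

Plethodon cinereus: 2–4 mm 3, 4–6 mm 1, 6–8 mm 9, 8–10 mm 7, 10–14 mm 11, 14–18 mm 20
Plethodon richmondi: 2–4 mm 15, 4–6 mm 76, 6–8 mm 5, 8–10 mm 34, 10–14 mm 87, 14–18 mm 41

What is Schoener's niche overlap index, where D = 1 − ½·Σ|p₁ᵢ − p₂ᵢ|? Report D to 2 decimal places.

0.60

Proportions for Plethodon cinereus (n=51): 3/51=0.0588, 1/51=0.0196, 9/51=0.1765, 7/51=0.1373, 11/51=0.2157, 20/51=0.3922
Proportions for Plethodon richmondi (n=258): 15/258=0.0581, 76/258=0.2946, 5/258=0.0194, 34/258=0.1318, 87/258=0.3372, 41/258=0.1589
Σ|p₁ᵢ − p₂ᵢ| = 0.0007 + 0.2750 + 0.1571 + 0.0055 + 0.1215 + 0.2333 = 0.7931
D = 1 − ½ × 0.7931 = 1 − 0.39655 = 0.60345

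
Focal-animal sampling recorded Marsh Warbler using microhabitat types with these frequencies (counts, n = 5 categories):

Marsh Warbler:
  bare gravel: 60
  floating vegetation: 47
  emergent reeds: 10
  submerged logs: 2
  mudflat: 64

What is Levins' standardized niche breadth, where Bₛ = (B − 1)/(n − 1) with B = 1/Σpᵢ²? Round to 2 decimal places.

Proportions for Marsh Warbler (n=183): 60/183=0.3279, 47/183=0.2568, 10/183=0.0546, 2/183=0.0109, 64/183=0.3497
Σpᵢ² = 0.3279² + 0.2568² + 0.0546² + 0.0109² + 0.3497² = 0.107518 + 0.065946 + 0.002981 + 0.000119 + 0.122290 = 0.298854
B = 1 / 0.298854 = 3.3461
Bₛ = (B − 1)/(n − 1) = (3.3461 − 1)/(5 − 1) = 2.3461/4 = 0.5865

0.59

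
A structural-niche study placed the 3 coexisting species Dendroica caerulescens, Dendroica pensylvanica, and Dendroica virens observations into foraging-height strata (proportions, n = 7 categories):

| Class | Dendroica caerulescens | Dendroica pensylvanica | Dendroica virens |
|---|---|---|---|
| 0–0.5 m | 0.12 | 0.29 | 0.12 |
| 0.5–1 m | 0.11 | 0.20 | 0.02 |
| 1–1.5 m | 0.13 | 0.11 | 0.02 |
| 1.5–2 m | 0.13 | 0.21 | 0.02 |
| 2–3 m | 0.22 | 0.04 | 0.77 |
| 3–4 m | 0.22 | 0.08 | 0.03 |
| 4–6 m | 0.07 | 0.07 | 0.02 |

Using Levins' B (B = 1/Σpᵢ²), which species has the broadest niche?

Σp_caerᵢ² = 0.12² + 0.11² + 0.13² + 0.13² + 0.22² + 0.22² + 0.07² = 0.0144 + 0.0121 + 0.0169 + 0.0169 + 0.0484 + 0.0484 + 0.0049 = 0.1620
B_caer = 1 / 0.1620 = 6.1728
Σp_pensᵢ² = 0.29² + 0.20² + 0.11² + 0.21² + 0.04² + 0.08² + 0.07² = 0.0841 + 0.0400 + 0.0121 + 0.0441 + 0.0016 + 0.0064 + 0.0049 = 0.1932
B_pens = 1 / 0.1932 = 5.1760
Σp_vireᵢ² = 0.12² + 0.02² + 0.02² + 0.02² + 0.77² + 0.03² + 0.02² = 0.0144 + 0.0004 + 0.0004 + 0.0004 + 0.5929 + 0.0009 + 0.0004 = 0.6098
B_vire = 1 / 0.6098 = 1.6399
Highest B → broadest niche (most generalist): Dendroica caerulescens (B = 6.17).

Dendroica caerulescens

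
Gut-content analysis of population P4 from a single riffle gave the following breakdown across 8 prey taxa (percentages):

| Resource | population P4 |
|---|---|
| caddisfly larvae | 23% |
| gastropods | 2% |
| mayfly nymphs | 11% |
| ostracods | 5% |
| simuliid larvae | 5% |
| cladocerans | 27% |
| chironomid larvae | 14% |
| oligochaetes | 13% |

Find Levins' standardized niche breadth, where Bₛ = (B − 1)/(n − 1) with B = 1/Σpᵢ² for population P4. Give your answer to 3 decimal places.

Convert percentages to proportions (divide by 100).
Σpᵢ² = 0.23² + 0.02² + 0.11² + 0.05² + 0.05² + 0.27² + 0.14² + 0.13² = 0.0529 + 0.0004 + 0.0121 + 0.0025 + 0.0025 + 0.0729 + 0.0196 + 0.0169 = 0.1798
B = 1 / 0.1798 = 5.56174
Bₛ = (B − 1)/(n − 1) = (5.56174 − 1)/(8 − 1) = 4.56174/7 = 0.65168

0.652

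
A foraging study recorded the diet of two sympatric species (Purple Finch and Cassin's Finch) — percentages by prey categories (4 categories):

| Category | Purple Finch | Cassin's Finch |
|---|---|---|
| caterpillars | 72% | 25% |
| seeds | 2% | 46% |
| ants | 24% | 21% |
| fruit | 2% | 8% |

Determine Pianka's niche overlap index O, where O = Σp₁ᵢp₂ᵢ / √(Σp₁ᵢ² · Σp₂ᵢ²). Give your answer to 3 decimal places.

0.557

Convert percentages to proportions (divide by 100).
Σ p₁ᵢp₂ᵢ = 0.1800 + 0.0092 + 0.0504 + 0.0016 = 0.2412
Σp_1ᵢ² = 0.72² + 0.02² + 0.24² + 0.02² = 0.5184 + 0.0004 + 0.0576 + 0.0004 = 0.5768
Σp_2ᵢ² = 0.25² + 0.46² + 0.21² + 0.08² = 0.0625 + 0.2116 + 0.0441 + 0.0064 = 0.3246
O = 0.2412 / √(0.5768 × 0.3246) = 0.2412 / 0.432700 = 0.55743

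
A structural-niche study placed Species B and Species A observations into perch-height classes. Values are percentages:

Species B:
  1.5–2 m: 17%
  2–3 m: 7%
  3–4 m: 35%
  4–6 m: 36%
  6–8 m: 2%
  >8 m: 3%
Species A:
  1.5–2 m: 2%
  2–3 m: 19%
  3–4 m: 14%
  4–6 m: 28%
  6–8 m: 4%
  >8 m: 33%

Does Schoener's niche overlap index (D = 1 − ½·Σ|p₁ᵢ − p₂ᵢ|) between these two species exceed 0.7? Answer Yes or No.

Convert percentages to proportions (divide by 100).
Σ|p₁ᵢ − p₂ᵢ| = 0.15 + 0.12 + 0.21 + 0.08 + 0.02 + 0.30 = 0.88
D = 1 − ½ × 0.88 = 1 − 0.440 = 0.5600
D = 0.5600 < 0.7 → No.

No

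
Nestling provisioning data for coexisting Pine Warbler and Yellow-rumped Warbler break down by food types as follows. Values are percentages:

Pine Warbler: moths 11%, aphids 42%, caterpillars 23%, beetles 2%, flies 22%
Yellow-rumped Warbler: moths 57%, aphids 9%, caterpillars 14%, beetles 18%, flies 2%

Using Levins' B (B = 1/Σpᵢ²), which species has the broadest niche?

Pine Warbler

Convert percentages to proportions (divide by 100).
Σp_Pineᵢ² = 0.11² + 0.42² + 0.23² + 0.02² + 0.22² = 0.0121 + 0.1764 + 0.0529 + 0.0004 + 0.0484 = 0.2902
B_Pine = 1 / 0.2902 = 3.4459
Σp_Yellᵢ² = 0.57² + 0.09² + 0.14² + 0.18² + 0.02² = 0.3249 + 0.0081 + 0.0196 + 0.0324 + 0.0004 = 0.3854
B_Yell = 1 / 0.3854 = 2.5947
Highest B → broadest niche (most generalist): Pine Warbler (B = 3.45).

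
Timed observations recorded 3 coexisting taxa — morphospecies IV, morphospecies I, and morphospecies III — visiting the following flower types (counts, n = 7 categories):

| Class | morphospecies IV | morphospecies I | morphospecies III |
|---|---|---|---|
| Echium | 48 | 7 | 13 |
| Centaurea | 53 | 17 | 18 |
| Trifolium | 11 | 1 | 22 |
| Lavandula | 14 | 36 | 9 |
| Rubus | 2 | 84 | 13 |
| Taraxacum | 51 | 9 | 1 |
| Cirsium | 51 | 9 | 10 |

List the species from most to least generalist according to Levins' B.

Proportions for morphospecies IV (n=230): 48/230=0.2087, 53/230=0.2304, 11/230=0.0478, 14/230=0.0609, 2/230=0.0087, 51/230=0.2217, 51/230=0.2217
Proportions for morphospecies I (n=163): 7/163=0.0429, 17/163=0.1043, 1/163=0.0061, 36/163=0.2209, 84/163=0.5153, 9/163=0.0552, 9/163=0.0552
Proportions for morphospecies III (n=86): 13/86=0.1512, 18/86=0.2093, 22/86=0.2558, 9/86=0.1047, 13/86=0.1512, 1/86=0.0116, 10/86=0.1163
Σp_IVᵢ² = 0.2087² + 0.2304² + 0.0478² + 0.0609² + 0.0087² + 0.2217² + 0.2217² = 0.043556 + 0.053084 + 0.002285 + 0.003709 + 0.000076 + 0.049151 + 0.049151 = 0.201012
B_IV = 1 / 0.201012 = 4.9748
Σp_Iᵢ² = 0.0429² + 0.1043² + 0.0061² + 0.2209² + 0.5153² + 0.0552² + 0.0552² = 0.001840 + 0.010878 + 0.000037 + 0.048797 + 0.265534 + 0.003047 + 0.003047 = 0.333180
B_I = 1 / 0.333180 = 3.0014
Σp_IIIᵢ² = 0.1512² + 0.2093² + 0.2558² + 0.1047² + 0.1512² + 0.0116² + 0.1163² = 0.022861 + 0.043806 + 0.065434 + 0.010962 + 0.022861 + 0.000135 + 0.013526 = 0.179585
B_III = 1 / 0.179585 = 5.5684
Ranking by B (broadest → narrowest): morphospecies III (5.57) > morphospecies IV (4.97) > morphospecies I (3.00)

morphospecies III > morphospecies IV > morphospecies I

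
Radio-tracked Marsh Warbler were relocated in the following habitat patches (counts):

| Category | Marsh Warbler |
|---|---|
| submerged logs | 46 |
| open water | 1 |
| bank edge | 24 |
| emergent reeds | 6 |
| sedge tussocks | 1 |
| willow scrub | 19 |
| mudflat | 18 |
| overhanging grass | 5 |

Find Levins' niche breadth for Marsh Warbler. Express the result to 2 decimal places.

Proportions for Marsh Warbler (n=120): 46/120=0.3833, 1/120=0.0083, 24/120=0.2000, 6/120=0.0500, 1/120=0.0083, 19/120=0.1583, 18/120=0.1500, 5/120=0.0417
Σpᵢ² = 0.3833² + 0.0083² + 0.2000² + 0.0500² + 0.0083² + 0.1583² + 0.1500² + 0.0417² = 0.146919 + 0.000069 + 0.040000 + 0.002500 + 0.000069 + 0.025059 + 0.022500 + 0.001739 = 0.238855
B = 1 / 0.238855 = 4.1866

4.19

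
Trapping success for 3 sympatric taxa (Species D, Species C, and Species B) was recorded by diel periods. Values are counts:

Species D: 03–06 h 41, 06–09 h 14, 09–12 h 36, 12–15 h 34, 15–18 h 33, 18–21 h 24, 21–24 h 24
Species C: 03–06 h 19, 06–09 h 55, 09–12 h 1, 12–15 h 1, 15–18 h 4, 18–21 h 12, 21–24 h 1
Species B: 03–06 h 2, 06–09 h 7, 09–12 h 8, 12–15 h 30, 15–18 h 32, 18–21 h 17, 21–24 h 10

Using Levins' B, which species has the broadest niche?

Species D

Proportions for Species D (n=206): 41/206=0.1990, 14/206=0.0680, 36/206=0.1748, 34/206=0.1650, 33/206=0.1602, 24/206=0.1165, 24/206=0.1165
Proportions for Species C (n=93): 19/93=0.2043, 55/93=0.5914, 1/93=0.0108, 1/93=0.0108, 4/93=0.0430, 12/93=0.1290, 1/93=0.0108
Proportions for Species B (n=106): 2/106=0.0189, 7/106=0.0660, 8/106=0.0755, 30/106=0.2830, 32/106=0.3019, 17/106=0.1604, 10/106=0.0943
Σp_Dᵢ² = 0.1990² + 0.0680² + 0.1748² + 0.1650² + 0.1602² + 0.1165² + 0.1165² = 0.039601 + 0.004624 + 0.030555 + 0.027225 + 0.025664 + 0.013572 + 0.013572 = 0.154813
B_D = 1 / 0.154813 = 6.4594
Σp_Cᵢ² = 0.2043² + 0.5914² + 0.0108² + 0.0108² + 0.0430² + 0.1290² + 0.0108² = 0.041738 + 0.349754 + 0.000117 + 0.000117 + 0.001849 + 0.016641 + 0.000117 = 0.410333
B_C = 1 / 0.410333 = 2.4370
Σp_Bᵢ² = 0.0189² + 0.0660² + 0.0755² + 0.2830² + 0.3019² + 0.1604² + 0.0943² = 0.000357 + 0.004356 + 0.005700 + 0.080089 + 0.091144 + 0.025728 + 0.008892 = 0.216266
B_B = 1 / 0.216266 = 4.6239
Highest B → broadest niche (most generalist): Species D (B = 6.46).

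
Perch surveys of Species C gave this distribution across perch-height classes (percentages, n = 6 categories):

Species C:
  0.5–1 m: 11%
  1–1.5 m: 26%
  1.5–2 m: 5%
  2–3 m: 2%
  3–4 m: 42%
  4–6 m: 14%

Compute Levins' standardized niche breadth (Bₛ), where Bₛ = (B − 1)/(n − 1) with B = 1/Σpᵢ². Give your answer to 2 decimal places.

0.52

Convert percentages to proportions (divide by 100).
Σpᵢ² = 0.11² + 0.26² + 0.05² + 0.02² + 0.42² + 0.14² = 0.0121 + 0.0676 + 0.0025 + 0.0004 + 0.1764 + 0.0196 = 0.2786
B = 1 / 0.2786 = 3.5894
Bₛ = (B − 1)/(n − 1) = (3.5894 − 1)/(6 − 1) = 2.5894/5 = 0.5179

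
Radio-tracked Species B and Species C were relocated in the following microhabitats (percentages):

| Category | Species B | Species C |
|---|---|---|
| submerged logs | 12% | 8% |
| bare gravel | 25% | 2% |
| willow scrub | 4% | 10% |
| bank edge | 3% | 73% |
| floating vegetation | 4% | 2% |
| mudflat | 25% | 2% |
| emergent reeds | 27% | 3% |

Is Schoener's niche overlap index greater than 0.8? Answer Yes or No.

Convert percentages to proportions (divide by 100).
Σ|p₁ᵢ − p₂ᵢ| = 0.04 + 0.23 + 0.06 + 0.70 + 0.02 + 0.23 + 0.24 = 1.52
D = 1 − ½ × 1.52 = 1 − 0.760 = 0.2400
D = 0.2400 < 0.8 → No.

No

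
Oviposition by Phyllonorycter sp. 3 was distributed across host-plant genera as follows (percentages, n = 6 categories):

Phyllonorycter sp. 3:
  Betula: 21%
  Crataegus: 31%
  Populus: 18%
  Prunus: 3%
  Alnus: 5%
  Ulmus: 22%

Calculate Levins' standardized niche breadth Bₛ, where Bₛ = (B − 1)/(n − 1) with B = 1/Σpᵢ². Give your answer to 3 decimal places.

0.691

Convert percentages to proportions (divide by 100).
Σpᵢ² = 0.21² + 0.31² + 0.18² + 0.03² + 0.05² + 0.22² = 0.0441 + 0.0961 + 0.0324 + 0.0009 + 0.0025 + 0.0484 = 0.2244
B = 1 / 0.2244 = 4.45633
Bₛ = (B − 1)/(n − 1) = (4.45633 − 1)/(6 − 1) = 3.45633/5 = 0.69127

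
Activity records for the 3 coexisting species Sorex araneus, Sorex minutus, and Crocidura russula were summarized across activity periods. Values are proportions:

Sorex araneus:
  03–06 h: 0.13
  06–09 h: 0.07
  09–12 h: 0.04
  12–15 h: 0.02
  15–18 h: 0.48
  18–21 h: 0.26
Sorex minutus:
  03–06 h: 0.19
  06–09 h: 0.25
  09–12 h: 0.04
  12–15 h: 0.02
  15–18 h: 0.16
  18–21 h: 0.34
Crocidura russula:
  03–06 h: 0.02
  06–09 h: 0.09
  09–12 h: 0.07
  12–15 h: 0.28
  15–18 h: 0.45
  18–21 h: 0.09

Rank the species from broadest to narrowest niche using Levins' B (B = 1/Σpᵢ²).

Σp_aranᵢ² = 0.13² + 0.07² + 0.04² + 0.02² + 0.48² + 0.26² = 0.0169 + 0.0049 + 0.0016 + 0.0004 + 0.2304 + 0.0676 = 0.3218
B_aran = 1 / 0.3218 = 3.1075
Σp_minuᵢ² = 0.19² + 0.25² + 0.04² + 0.02² + 0.16² + 0.34² = 0.0361 + 0.0625 + 0.0016 + 0.0004 + 0.0256 + 0.1156 = 0.2418
B_minu = 1 / 0.2418 = 4.1356
Σp_russᵢ² = 0.02² + 0.09² + 0.07² + 0.28² + 0.45² + 0.09² = 0.0004 + 0.0081 + 0.0049 + 0.0784 + 0.2025 + 0.0081 = 0.3024
B_russ = 1 / 0.3024 = 3.3069
Ranking by B (broadest → narrowest): Sorex minutus (4.14) > Crocidura russula (3.31) > Sorex araneus (3.11)

Sorex minutus > Crocidura russula > Sorex araneus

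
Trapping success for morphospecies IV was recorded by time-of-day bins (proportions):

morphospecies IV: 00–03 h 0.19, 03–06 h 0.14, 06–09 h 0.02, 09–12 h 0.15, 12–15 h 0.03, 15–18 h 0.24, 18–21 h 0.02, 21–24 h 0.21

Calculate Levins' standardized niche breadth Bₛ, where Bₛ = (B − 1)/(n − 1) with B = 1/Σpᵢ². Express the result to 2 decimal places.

Σpᵢ² = 0.19² + 0.14² + 0.02² + 0.15² + 0.03² + 0.24² + 0.02² + 0.21² = 0.0361 + 0.0196 + 0.0004 + 0.0225 + 0.0009 + 0.0576 + 0.0004 + 0.0441 = 0.1816
B = 1 / 0.1816 = 5.5066
Bₛ = (B − 1)/(n − 1) = (5.5066 − 1)/(8 − 1) = 4.5066/7 = 0.6438

0.64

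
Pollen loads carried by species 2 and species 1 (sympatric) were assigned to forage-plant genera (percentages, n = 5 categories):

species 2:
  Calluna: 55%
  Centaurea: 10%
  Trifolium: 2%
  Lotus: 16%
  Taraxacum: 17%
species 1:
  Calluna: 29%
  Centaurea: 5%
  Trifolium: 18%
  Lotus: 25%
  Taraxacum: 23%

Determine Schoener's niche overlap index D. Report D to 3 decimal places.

0.690

Convert percentages to proportions (divide by 100).
Σ|p₁ᵢ − p₂ᵢ| = 0.26 + 0.05 + 0.16 + 0.09 + 0.06 = 0.62
D = 1 − ½ × 0.62 = 1 − 0.310 = 0.69000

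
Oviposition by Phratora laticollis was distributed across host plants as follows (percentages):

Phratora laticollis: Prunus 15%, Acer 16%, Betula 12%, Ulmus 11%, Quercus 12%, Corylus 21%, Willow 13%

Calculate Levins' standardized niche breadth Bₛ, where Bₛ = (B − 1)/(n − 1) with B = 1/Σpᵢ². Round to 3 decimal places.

Convert percentages to proportions (divide by 100).
Σpᵢ² = 0.15² + 0.16² + 0.12² + 0.11² + 0.12² + 0.21² + 0.13² = 0.0225 + 0.0256 + 0.0144 + 0.0121 + 0.0144 + 0.0441 + 0.0169 = 0.1500
B = 1 / 0.1500 = 6.66667
Bₛ = (B − 1)/(n − 1) = (6.66667 − 1)/(7 − 1) = 5.66667/6 = 0.94445

0.944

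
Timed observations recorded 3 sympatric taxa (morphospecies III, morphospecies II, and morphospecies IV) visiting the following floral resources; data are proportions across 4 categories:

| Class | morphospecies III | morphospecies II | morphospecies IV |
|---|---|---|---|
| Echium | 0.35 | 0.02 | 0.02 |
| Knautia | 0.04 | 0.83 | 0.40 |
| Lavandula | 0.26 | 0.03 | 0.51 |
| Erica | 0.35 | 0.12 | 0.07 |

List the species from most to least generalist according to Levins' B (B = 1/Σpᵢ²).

morphospecies III > morphospecies IV > morphospecies II

Σp_IIIᵢ² = 0.35² + 0.04² + 0.26² + 0.35² = 0.1225 + 0.0016 + 0.0676 + 0.1225 = 0.3142
B_III = 1 / 0.3142 = 3.1827
Σp_IIᵢ² = 0.02² + 0.83² + 0.03² + 0.12² = 0.0004 + 0.6889 + 0.0009 + 0.0144 = 0.7046
B_II = 1 / 0.7046 = 1.4192
Σp_IVᵢ² = 0.02² + 0.40² + 0.51² + 0.07² = 0.0004 + 0.1600 + 0.2601 + 0.0049 = 0.4254
B_IV = 1 / 0.4254 = 2.3507
Ranking by B (broadest → narrowest): morphospecies III (3.18) > morphospecies IV (2.35) > morphospecies II (1.42)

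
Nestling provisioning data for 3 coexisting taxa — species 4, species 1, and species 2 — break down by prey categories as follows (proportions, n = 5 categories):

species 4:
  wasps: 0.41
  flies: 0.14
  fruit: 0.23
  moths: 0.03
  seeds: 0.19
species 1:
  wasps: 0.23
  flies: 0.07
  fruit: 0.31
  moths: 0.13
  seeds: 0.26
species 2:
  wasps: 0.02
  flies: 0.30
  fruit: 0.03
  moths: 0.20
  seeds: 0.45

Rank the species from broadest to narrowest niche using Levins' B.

Σp_4ᵢ² = 0.41² + 0.14² + 0.23² + 0.03² + 0.19² = 0.1681 + 0.0196 + 0.0529 + 0.0009 + 0.0361 = 0.2776
B_4 = 1 / 0.2776 = 3.6023
Σp_1ᵢ² = 0.23² + 0.07² + 0.31² + 0.13² + 0.26² = 0.0529 + 0.0049 + 0.0961 + 0.0169 + 0.0676 = 0.2384
B_1 = 1 / 0.2384 = 4.1946
Σp_2ᵢ² = 0.02² + 0.30² + 0.03² + 0.20² + 0.45² = 0.0004 + 0.0900 + 0.0009 + 0.0400 + 0.2025 = 0.3338
B_2 = 1 / 0.3338 = 2.9958
Ranking by B (broadest → narrowest): species 1 (4.19) > species 4 (3.60) > species 2 (3.00)

species 1 > species 4 > species 2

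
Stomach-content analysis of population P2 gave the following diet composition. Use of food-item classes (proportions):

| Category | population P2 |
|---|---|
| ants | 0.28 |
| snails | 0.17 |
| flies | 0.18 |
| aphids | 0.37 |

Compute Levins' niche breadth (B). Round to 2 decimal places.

Σpᵢ² = 0.28² + 0.17² + 0.18² + 0.37² = 0.0784 + 0.0289 + 0.0324 + 0.1369 = 0.2766
B = 1 / 0.2766 = 3.6153

3.62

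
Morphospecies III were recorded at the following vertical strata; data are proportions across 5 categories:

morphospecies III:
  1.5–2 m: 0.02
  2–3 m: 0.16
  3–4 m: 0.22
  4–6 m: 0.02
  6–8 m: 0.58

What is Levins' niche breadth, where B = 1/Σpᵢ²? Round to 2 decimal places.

Σpᵢ² = 0.02² + 0.16² + 0.22² + 0.02² + 0.58² = 0.0004 + 0.0256 + 0.0484 + 0.0004 + 0.3364 = 0.4112
B = 1 / 0.4112 = 2.4319

2.43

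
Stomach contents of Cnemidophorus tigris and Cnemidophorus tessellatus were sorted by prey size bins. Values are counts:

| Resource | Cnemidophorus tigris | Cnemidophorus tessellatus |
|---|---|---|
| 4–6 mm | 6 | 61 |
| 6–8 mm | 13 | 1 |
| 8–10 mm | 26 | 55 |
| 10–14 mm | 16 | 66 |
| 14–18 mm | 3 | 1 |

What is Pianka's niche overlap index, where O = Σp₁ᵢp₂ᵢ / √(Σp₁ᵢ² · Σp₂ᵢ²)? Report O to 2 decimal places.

Proportions for Cnemidophorus tigris (n=64): 6/64=0.0938, 13/64=0.2031, 26/64=0.4063, 16/64=0.2500, 3/64=0.0469
Proportions for Cnemidophorus tessellatus (n=184): 61/184=0.3315, 1/184=0.0054, 55/184=0.2989, 66/184=0.3587, 1/184=0.0054
Σ p₁ᵢp₂ᵢ = 0.031095 + 0.001097 + 0.121443 + 0.089675 + 0.000253 = 0.243563
Σp_1ᵢ² = 0.0938² + 0.2031² + 0.4063² + 0.2500² + 0.0469² = 0.008798 + 0.041250 + 0.165080 + 0.062500 + 0.002200 = 0.279828
Σp_2ᵢ² = 0.3315² + 0.0054² + 0.2989² + 0.3587² + 0.0054² = 0.109892 + 0.000029 + 0.089341 + 0.128666 + 0.000029 = 0.327957
O = 0.243563 / √(0.279828 × 0.327957) = 0.243563 / 0.3029382 = 0.8040

0.80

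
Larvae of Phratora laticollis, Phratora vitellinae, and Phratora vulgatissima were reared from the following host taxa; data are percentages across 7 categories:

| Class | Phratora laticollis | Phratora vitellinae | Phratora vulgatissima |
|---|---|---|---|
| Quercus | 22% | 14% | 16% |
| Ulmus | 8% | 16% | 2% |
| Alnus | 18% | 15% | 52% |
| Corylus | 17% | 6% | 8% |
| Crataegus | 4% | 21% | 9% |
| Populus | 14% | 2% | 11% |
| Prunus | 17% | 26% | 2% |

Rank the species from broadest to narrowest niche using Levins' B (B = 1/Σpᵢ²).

Phratora laticollis > Phratora vitellinae > Phratora vulgatissima

Convert percentages to proportions (divide by 100).
Σp_latiᵢ² = 0.22² + 0.08² + 0.18² + 0.17² + 0.04² + 0.14² + 0.17² = 0.0484 + 0.0064 + 0.0324 + 0.0289 + 0.0016 + 0.0196 + 0.0289 = 0.1662
B_lati = 1 / 0.1662 = 6.0168
Σp_viteᵢ² = 0.14² + 0.16² + 0.15² + 0.06² + 0.21² + 0.02² + 0.26² = 0.0196 + 0.0256 + 0.0225 + 0.0036 + 0.0441 + 0.0004 + 0.0676 = 0.1834
B_vite = 1 / 0.1834 = 5.4526
Σp_vulgᵢ² = 0.16² + 0.02² + 0.52² + 0.08² + 0.09² + 0.11² + 0.02² = 0.0256 + 0.0004 + 0.2704 + 0.0064 + 0.0081 + 0.0121 + 0.0004 = 0.3234
B_vulg = 1 / 0.3234 = 3.0921
Ranking by B (broadest → narrowest): Phratora laticollis (6.02) > Phratora vitellinae (5.45) > Phratora vulgatissima (3.09)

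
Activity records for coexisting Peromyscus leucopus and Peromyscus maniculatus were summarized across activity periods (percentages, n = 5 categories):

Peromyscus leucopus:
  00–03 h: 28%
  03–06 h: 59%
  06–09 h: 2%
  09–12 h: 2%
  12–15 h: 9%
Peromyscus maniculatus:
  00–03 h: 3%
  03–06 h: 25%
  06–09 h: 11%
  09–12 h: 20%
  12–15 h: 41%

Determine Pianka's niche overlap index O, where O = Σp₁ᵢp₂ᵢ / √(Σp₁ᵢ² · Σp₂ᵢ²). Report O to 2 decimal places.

0.57

Convert percentages to proportions (divide by 100).
Σ p₁ᵢp₂ᵢ = 0.0084 + 0.1475 + 0.0022 + 0.0040 + 0.0369 = 0.1990
Σp_1ᵢ² = 0.28² + 0.59² + 0.02² + 0.02² + 0.09² = 0.0784 + 0.3481 + 0.0004 + 0.0004 + 0.0081 = 0.4354
Σp_2ᵢ² = 0.03² + 0.25² + 0.11² + 0.20² + 0.41² = 0.0009 + 0.0625 + 0.0121 + 0.0400 + 0.1681 = 0.2836
O = 0.1990 / √(0.4354 × 0.2836) = 0.1990 / 0.35140 = 0.5663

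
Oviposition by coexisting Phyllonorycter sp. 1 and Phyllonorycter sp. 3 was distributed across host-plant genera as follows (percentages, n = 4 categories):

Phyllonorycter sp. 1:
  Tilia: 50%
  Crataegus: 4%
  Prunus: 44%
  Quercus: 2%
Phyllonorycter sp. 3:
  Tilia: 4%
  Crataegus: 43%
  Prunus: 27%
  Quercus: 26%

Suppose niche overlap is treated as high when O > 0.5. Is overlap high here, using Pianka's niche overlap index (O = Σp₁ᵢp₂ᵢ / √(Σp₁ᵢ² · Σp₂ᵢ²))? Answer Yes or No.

No

Convert percentages to proportions (divide by 100).
Σ p₁ᵢp₂ᵢ = 0.0200 + 0.0172 + 0.1188 + 0.0052 = 0.1612
Σp_1ᵢ² = 0.50² + 0.04² + 0.44² + 0.02² = 0.2500 + 0.0016 + 0.1936 + 0.0004 = 0.4456
Σp_2ᵢ² = 0.04² + 0.43² + 0.27² + 0.26² = 0.0016 + 0.1849 + 0.0729 + 0.0676 = 0.3270
O = 0.1612 / √(0.4456 × 0.3270) = 0.1612 / 0.38172 = 0.4223
O = 0.4223 < 0.5 → No.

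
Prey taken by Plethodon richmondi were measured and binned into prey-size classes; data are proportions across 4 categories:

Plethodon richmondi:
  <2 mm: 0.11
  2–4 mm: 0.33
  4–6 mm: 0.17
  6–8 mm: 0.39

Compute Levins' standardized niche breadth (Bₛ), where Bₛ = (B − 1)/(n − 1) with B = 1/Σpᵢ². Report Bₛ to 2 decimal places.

0.77

Σpᵢ² = 0.11² + 0.33² + 0.17² + 0.39² = 0.0121 + 0.1089 + 0.0289 + 0.1521 = 0.3020
B = 1 / 0.3020 = 3.3113
Bₛ = (B − 1)/(n − 1) = (3.3113 − 1)/(4 − 1) = 2.3113/3 = 0.7704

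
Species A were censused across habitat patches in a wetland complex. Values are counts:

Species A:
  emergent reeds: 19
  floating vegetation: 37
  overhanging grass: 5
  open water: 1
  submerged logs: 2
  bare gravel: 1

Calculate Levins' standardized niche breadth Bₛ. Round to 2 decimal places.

Proportions for Species A (n=65): 19/65=0.2923, 37/65=0.5692, 5/65=0.0769, 1/65=0.0154, 2/65=0.0308, 1/65=0.0154
Σpᵢ² = 0.2923² + 0.5692² + 0.0769² + 0.0154² + 0.0308² + 0.0154² = 0.085439 + 0.323989 + 0.005914 + 0.000237 + 0.000949 + 0.000237 = 0.416765
B = 1 / 0.416765 = 2.3994
Bₛ = (B − 1)/(n − 1) = (2.3994 − 1)/(6 − 1) = 1.3994/5 = 0.2799

0.28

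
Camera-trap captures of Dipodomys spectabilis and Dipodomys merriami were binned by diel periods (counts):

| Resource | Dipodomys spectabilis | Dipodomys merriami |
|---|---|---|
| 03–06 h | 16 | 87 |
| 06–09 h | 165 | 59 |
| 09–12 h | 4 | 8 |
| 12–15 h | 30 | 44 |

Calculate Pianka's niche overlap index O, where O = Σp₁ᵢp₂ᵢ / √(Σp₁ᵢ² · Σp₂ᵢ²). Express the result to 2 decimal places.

0.65

Proportions for Dipodomys spectabilis (n=215): 16/215=0.0744, 165/215=0.7674, 4/215=0.0186, 30/215=0.1395
Proportions for Dipodomys merriami (n=198): 87/198=0.4394, 59/198=0.2980, 8/198=0.0404, 44/198=0.2222
Σ p₁ᵢp₂ᵢ = 0.032691 + 0.228685 + 0.000751 + 0.030997 = 0.293124
Σp_1ᵢ² = 0.0744² + 0.7674² + 0.0186² + 0.1395² = 0.005535 + 0.588903 + 0.000346 + 0.019460 = 0.614244
Σp_2ᵢ² = 0.4394² + 0.2980² + 0.0404² + 0.2222² = 0.193072 + 0.088804 + 0.001632 + 0.049373 = 0.332881
O = 0.293124 / √(0.614244 × 0.332881) = 0.293124 / 0.4521838 = 0.6482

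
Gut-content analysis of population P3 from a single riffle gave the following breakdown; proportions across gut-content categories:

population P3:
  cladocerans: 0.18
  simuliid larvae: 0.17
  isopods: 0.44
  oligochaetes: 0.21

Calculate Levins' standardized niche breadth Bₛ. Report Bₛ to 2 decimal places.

Σpᵢ² = 0.18² + 0.17² + 0.44² + 0.21² = 0.0324 + 0.0289 + 0.1936 + 0.0441 = 0.2990
B = 1 / 0.2990 = 3.3445
Bₛ = (B − 1)/(n − 1) = (3.3445 − 1)/(4 − 1) = 2.3445/3 = 0.7815

0.78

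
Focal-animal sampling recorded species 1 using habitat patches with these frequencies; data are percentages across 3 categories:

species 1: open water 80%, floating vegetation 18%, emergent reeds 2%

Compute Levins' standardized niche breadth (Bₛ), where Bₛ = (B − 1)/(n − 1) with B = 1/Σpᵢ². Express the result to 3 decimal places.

0.243

Convert percentages to proportions (divide by 100).
Σpᵢ² = 0.80² + 0.18² + 0.02² = 0.6400 + 0.0324 + 0.0004 = 0.6728
B = 1 / 0.6728 = 1.48633
Bₛ = (B − 1)/(n − 1) = (1.48633 − 1)/(3 − 1) = 0.48633/2 = 0.24317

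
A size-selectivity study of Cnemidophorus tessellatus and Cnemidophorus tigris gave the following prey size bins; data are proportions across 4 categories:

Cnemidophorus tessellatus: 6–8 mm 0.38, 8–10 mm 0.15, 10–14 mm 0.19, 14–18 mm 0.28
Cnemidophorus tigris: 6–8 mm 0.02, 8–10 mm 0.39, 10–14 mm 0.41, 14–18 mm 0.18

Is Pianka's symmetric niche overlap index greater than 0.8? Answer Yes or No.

Σ p₁ᵢp₂ᵢ = 0.0076 + 0.0585 + 0.0779 + 0.0504 = 0.1944
Σp_1ᵢ² = 0.38² + 0.15² + 0.19² + 0.28² = 0.1444 + 0.0225 + 0.0361 + 0.0784 = 0.2814
Σp_2ᵢ² = 0.02² + 0.39² + 0.41² + 0.18² = 0.0004 + 0.1521 + 0.1681 + 0.0324 = 0.3530
O = 0.1944 / √(0.2814 × 0.3530) = 0.1944 / 0.31517 = 0.6168
O = 0.6168 < 0.8 → No.

No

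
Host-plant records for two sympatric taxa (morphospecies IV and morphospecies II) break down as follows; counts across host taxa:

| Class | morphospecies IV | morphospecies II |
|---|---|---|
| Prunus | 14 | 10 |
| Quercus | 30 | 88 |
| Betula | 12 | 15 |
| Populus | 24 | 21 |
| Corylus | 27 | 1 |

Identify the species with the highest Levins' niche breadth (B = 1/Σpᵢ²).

morphospecies IV

Proportions for morphospecies IV (n=107): 14/107=0.1308, 30/107=0.2804, 12/107=0.1121, 24/107=0.2243, 27/107=0.2523
Proportions for morphospecies II (n=135): 10/135=0.0741, 88/135=0.6519, 15/135=0.1111, 21/135=0.1556, 1/135=0.0074
Σp_IVᵢ² = 0.1308² + 0.2804² + 0.1121² + 0.2243² + 0.2523² = 0.017109 + 0.078624 + 0.012566 + 0.050310 + 0.063655 = 0.222264
B_IV = 1 / 0.222264 = 4.4992
Σp_IIᵢ² = 0.0741² + 0.6519² + 0.1111² + 0.1556² + 0.0074² = 0.005491 + 0.424974 + 0.012343 + 0.024211 + 0.000055 = 0.467074
B_II = 1 / 0.467074 = 2.1410
Highest B → broadest niche (most generalist): morphospecies IV (B = 4.50).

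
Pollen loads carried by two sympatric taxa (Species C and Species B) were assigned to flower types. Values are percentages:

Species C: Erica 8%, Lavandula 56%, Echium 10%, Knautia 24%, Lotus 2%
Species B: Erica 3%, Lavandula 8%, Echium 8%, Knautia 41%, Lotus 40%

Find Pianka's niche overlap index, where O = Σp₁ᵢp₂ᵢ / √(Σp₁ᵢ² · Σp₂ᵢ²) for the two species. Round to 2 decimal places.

0.44

Convert percentages to proportions (divide by 100).
Σ p₁ᵢp₂ᵢ = 0.0024 + 0.0448 + 0.0080 + 0.0984 + 0.0080 = 0.1616
Σp_1ᵢ² = 0.08² + 0.56² + 0.10² + 0.24² + 0.02² = 0.0064 + 0.3136 + 0.0100 + 0.0576 + 0.0004 = 0.3880
Σp_2ᵢ² = 0.03² + 0.08² + 0.08² + 0.41² + 0.40² = 0.0009 + 0.0064 + 0.0064 + 0.1681 + 0.1600 = 0.3418
O = 0.1616 / √(0.3880 × 0.3418) = 0.1616 / 0.36417 = 0.4437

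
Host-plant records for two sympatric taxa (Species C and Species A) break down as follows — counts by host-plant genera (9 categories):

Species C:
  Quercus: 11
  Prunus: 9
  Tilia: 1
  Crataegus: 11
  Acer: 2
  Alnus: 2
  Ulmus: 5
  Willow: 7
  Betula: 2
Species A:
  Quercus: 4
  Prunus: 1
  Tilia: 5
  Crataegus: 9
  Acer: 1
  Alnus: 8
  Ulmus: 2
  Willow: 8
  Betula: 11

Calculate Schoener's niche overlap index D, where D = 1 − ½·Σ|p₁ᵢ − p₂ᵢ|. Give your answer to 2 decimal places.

0.59

Proportions for Species C (n=50): 11/50=0.2200, 9/50=0.1800, 1/50=0.0200, 11/50=0.2200, 2/50=0.0400, 2/50=0.0400, 5/50=0.1000, 7/50=0.1400, 2/50=0.0400
Proportions for Species A (n=49): 4/49=0.0816, 1/49=0.0204, 5/49=0.1020, 9/49=0.1837, 1/49=0.0204, 8/49=0.1633, 2/49=0.0408, 8/49=0.1633, 11/49=0.2245
Σ|p₁ᵢ − p₂ᵢ| = 0.1384 + 0.1596 + 0.0820 + 0.0363 + 0.0196 + 0.1233 + 0.0592 + 0.0233 + 0.1845 = 0.8262
D = 1 − ½ × 0.8262 = 1 − 0.41310 = 0.58690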